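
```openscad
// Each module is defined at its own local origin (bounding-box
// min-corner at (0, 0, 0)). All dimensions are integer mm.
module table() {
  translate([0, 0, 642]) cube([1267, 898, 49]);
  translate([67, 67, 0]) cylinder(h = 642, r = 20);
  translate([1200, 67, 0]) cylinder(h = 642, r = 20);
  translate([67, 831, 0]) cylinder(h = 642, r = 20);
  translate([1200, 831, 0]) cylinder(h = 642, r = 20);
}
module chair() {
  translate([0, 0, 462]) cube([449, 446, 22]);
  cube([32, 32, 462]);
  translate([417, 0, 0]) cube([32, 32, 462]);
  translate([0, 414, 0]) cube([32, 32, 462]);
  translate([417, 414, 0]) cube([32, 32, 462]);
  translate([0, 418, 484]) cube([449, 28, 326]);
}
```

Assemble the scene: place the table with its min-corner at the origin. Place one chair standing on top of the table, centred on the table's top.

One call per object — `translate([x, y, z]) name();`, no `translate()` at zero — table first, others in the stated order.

table();
translate([409, 226, 691]) chair();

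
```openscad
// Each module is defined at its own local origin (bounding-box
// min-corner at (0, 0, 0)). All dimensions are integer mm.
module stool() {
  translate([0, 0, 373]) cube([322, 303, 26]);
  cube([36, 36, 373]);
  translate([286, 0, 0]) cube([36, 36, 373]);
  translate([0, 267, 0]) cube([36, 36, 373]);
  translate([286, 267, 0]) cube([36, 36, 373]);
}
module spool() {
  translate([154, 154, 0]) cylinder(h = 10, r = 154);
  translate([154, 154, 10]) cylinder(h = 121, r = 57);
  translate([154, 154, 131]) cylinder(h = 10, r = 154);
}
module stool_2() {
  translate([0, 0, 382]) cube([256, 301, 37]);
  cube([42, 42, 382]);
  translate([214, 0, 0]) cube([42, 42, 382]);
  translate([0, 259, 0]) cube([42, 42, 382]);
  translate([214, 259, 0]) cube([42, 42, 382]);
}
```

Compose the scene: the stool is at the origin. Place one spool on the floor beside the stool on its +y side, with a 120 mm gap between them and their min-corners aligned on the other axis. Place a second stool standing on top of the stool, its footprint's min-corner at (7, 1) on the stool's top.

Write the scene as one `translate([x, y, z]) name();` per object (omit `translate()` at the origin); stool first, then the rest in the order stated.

stool();
translate([0, 423, 0]) spool();
translate([7, 1, 399]) stool_2();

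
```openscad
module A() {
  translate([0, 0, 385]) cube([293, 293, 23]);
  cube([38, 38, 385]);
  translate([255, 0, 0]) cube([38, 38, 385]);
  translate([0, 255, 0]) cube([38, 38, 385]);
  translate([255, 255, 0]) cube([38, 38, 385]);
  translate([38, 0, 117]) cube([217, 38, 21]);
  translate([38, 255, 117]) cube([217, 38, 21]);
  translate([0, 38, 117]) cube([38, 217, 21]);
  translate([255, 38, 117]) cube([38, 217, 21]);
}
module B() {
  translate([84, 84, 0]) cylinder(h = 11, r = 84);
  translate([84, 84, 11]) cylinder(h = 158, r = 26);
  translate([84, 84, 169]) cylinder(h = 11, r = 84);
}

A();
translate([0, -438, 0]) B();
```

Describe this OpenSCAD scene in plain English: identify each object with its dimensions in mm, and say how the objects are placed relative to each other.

A is a four-legged stool. The seat is 293×293 mm, 23 mm thick, top at z = 408 mm. It stands on four square legs, each 38×38 mm in cross-section, from z = 0 to the seat underside, each flush with a corner of the seat. Four stretchers, 38 mm wide and 21 mm tall, connect adjacent legs with their undersides at z = 117 mm, each running between the inner faces of the legs it joins and aligned with the legs' outer faces on the other axis.

B is a spool: two coaxial disc flanges of radius 84 mm and thickness 11 mm, joined by a core cylinder of radius 26 mm and height 158 mm. The lower flange rests on z = 0 and the three cylinders share a vertical axis.

The spool is on the floor beside the stool on its −y side.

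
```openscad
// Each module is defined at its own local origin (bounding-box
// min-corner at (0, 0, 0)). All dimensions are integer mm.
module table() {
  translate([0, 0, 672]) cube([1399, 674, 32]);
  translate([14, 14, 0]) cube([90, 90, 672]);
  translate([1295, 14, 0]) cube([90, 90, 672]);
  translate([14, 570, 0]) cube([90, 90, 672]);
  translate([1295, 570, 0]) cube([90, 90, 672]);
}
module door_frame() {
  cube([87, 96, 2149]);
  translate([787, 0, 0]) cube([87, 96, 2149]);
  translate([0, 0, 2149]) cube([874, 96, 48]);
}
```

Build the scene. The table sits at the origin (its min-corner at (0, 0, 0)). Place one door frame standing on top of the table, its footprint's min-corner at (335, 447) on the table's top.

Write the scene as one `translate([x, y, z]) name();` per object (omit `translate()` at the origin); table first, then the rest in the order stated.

table();
translate([335, 447, 704]) door_frame();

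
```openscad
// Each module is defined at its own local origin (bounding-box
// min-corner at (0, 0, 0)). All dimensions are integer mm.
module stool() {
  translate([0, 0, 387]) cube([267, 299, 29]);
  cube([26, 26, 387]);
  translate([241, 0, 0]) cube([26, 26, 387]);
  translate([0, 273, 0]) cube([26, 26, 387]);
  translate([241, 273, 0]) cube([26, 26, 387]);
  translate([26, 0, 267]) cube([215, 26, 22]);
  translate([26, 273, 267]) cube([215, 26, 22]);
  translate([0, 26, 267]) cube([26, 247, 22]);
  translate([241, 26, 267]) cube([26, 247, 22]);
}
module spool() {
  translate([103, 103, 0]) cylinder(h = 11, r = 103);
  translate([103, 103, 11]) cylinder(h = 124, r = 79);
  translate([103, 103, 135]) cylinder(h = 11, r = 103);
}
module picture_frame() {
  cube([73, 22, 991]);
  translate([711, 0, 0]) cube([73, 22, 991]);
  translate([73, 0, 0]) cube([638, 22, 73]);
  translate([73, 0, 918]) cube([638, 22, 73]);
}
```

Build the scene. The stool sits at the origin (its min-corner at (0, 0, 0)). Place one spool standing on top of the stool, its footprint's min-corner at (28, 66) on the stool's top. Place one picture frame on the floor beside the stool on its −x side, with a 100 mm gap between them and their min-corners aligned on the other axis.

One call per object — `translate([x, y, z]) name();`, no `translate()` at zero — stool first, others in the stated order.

stool();
translate([28, 66, 416]) spool();
translate([-884, 0, 0]) picture_frame();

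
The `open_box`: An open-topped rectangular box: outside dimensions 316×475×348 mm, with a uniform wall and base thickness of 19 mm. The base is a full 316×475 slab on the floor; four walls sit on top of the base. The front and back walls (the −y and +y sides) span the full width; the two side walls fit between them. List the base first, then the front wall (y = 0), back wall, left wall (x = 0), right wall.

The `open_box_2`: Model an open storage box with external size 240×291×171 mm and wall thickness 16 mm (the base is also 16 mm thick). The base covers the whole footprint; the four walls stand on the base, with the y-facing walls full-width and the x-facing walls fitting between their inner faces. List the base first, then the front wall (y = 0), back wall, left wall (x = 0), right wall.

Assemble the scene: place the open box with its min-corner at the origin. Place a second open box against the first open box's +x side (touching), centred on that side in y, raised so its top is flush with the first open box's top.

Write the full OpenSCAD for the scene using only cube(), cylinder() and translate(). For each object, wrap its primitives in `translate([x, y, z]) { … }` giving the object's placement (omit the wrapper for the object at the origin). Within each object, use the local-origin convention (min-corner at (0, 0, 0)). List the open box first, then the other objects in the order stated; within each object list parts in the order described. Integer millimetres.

cube([316, 475, 19]);
translate([0, 0, 19]) cube([316, 19, 329]);
translate([0, 456, 19]) cube([316, 19, 329]);
translate([0, 19, 19]) cube([19, 437, 329]);
translate([297, 19, 19]) cube([19, 437, 329]);
translate([316, 92, 177]) {
  cube([240, 291, 16]);
  translate([0, 0, 16]) cube([240, 16, 155]);
  translate([0, 275, 16]) cube([240, 16, 155]);
  translate([0, 16, 16]) cube([16, 259, 155]);
  translate([224, 16, 16]) cube([16, 259, 155]);
}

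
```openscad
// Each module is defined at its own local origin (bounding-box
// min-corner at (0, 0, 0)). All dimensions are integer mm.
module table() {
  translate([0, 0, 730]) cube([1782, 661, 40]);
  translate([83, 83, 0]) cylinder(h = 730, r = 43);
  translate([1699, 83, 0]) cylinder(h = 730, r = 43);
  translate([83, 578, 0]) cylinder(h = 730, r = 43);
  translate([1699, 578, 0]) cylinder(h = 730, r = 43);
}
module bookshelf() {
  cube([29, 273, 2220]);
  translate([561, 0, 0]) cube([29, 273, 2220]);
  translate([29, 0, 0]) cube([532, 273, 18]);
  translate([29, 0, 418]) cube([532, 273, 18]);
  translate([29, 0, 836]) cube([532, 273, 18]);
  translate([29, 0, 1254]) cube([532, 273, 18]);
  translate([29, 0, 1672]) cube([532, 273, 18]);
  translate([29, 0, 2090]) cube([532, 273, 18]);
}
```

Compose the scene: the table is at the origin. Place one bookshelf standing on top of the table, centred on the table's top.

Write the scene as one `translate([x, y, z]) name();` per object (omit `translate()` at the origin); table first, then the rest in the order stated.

table();
translate([596, 194, 770]) bookshelf();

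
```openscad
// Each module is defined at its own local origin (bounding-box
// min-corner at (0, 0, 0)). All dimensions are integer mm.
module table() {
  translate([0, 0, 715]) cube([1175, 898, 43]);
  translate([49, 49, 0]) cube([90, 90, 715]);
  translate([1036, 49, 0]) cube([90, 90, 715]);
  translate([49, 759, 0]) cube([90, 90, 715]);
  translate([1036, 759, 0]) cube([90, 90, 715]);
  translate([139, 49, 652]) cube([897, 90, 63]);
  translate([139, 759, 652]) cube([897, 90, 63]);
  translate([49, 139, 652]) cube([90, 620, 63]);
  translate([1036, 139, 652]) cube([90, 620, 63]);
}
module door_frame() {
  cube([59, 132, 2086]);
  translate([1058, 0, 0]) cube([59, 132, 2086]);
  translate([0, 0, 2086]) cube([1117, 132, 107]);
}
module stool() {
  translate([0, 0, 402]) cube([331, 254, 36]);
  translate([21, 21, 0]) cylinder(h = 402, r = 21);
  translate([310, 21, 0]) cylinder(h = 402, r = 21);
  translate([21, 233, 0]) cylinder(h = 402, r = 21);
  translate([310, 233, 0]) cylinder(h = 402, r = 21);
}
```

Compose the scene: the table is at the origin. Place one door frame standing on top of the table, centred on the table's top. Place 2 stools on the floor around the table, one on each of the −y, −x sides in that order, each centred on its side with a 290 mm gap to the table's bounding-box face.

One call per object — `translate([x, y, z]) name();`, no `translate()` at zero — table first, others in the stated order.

table();
translate([29, 383, 758]) door_frame();
translate([422, -544, 0]) stool();
translate([-621, 322, 0]) stool();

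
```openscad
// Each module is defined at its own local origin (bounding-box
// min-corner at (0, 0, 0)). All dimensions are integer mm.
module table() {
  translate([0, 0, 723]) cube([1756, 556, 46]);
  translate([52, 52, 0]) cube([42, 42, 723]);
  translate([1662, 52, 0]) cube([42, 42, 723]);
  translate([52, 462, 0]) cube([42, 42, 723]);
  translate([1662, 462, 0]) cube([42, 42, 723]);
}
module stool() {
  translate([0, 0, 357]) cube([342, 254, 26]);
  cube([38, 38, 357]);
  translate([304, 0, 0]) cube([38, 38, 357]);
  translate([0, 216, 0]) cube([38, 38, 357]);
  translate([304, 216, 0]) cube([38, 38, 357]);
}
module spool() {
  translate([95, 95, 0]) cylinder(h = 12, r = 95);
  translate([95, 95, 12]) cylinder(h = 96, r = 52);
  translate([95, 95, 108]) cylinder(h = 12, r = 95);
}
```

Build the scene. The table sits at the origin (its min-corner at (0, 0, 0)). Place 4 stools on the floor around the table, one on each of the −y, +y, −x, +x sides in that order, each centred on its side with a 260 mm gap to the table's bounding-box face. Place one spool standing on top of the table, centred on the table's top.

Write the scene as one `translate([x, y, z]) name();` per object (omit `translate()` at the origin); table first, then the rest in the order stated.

table();
translate([707, -514, 0]) stool();
translate([707, 816, 0]) stool();
translate([-602, 151, 0]) stool();
translate([2016, 151, 0]) stool();
translate([783, 183, 769]) spool();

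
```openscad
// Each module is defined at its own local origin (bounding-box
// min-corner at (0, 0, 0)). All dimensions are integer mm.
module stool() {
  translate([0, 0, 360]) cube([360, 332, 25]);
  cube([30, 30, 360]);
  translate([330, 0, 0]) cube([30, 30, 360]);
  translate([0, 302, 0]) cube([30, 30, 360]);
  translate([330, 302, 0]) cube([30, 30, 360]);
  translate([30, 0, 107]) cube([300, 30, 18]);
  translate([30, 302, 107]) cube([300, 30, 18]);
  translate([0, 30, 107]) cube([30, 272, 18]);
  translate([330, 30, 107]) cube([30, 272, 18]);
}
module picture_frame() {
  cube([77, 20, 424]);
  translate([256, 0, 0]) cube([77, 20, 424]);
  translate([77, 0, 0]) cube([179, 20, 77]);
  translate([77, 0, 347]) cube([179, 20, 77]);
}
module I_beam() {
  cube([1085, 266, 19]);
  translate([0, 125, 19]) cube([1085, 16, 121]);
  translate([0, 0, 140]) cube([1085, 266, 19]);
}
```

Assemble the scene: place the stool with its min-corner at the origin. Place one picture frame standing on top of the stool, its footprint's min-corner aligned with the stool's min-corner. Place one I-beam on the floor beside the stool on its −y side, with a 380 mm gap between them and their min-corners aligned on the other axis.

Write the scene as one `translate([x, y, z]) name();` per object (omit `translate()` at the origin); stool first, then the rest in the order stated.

stool();
translate([0, 0, 385]) picture_frame();
translate([0, -646, 0]) I_beam();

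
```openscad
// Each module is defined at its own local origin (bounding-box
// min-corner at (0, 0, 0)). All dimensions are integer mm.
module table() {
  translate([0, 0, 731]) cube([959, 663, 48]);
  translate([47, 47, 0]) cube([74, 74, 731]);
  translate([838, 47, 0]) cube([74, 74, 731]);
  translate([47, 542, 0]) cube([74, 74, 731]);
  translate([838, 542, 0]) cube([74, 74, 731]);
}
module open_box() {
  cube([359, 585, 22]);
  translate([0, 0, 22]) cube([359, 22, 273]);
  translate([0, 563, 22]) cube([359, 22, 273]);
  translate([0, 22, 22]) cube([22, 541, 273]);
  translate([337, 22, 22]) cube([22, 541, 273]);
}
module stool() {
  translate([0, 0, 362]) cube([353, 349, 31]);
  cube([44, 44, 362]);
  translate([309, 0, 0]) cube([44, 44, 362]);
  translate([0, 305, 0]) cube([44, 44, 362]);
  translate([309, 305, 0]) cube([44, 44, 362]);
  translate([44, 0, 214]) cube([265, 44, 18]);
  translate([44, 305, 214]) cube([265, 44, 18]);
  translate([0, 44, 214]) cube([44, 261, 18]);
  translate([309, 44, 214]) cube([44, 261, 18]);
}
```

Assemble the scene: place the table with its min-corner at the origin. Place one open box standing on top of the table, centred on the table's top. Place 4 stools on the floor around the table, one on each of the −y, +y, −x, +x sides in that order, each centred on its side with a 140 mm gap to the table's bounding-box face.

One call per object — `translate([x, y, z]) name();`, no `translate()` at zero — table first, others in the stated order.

table();
translate([300, 39, 779]) open_box();
translate([303, -489, 0]) stool();
translate([303, 803, 0]) stool();
translate([-493, 157, 0]) stool();
translate([1099, 157, 0]) stool();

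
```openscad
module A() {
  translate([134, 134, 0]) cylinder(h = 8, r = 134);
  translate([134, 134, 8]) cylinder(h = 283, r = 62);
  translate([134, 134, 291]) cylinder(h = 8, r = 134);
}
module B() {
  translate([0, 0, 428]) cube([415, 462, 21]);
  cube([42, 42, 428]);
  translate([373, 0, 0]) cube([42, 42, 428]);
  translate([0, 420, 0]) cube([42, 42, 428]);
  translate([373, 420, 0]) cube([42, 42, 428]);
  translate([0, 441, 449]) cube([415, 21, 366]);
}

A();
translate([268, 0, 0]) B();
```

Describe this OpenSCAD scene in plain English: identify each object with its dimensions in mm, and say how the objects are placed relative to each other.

A is a spool: two coaxial disc flanges of radius 134 mm and thickness 8 mm, joined by a core cylinder of radius 62 mm and height 283 mm. The lower flange rests on z = 0 and the three cylinders share a vertical axis.

B is a chair. The seat is a 415×462×21 mm slab with its top at z = 449 mm, on four 42×42 mm corner legs (flush with the seat edges, standing on z = 0). A flat backrest 21 mm thick, 366 mm tall, spans the full seat width and rises from the seat top along its +y edge, rear face flush with the rear of the seat.

The chair is against the spool's +x side, with their −y faces flush.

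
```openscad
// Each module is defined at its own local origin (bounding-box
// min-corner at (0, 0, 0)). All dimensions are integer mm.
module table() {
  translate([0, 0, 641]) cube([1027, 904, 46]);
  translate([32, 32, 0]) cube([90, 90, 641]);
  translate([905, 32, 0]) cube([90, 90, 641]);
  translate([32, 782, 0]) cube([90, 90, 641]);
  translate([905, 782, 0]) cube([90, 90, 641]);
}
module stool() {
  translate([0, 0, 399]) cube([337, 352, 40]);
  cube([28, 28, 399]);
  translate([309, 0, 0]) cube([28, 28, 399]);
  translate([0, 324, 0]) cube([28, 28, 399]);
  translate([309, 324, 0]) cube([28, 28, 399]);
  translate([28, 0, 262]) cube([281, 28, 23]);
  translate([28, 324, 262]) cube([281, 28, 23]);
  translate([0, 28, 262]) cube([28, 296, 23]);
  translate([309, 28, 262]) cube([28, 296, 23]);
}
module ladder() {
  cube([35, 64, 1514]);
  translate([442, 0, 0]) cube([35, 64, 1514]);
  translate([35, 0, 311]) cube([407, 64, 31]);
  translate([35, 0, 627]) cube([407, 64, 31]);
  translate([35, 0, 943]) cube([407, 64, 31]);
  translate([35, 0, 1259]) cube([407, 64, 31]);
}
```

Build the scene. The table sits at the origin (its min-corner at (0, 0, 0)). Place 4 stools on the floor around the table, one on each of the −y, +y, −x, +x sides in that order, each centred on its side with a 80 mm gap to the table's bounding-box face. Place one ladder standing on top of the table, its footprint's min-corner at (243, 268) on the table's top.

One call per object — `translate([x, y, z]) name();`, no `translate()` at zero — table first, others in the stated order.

table();
translate([345, -432, 0]) stool();
translate([345, 984, 0]) stool();
translate([-417, 276, 0]) stool();
translate([1107, 276, 0]) stool();
translate([243, 268, 687]) ladder();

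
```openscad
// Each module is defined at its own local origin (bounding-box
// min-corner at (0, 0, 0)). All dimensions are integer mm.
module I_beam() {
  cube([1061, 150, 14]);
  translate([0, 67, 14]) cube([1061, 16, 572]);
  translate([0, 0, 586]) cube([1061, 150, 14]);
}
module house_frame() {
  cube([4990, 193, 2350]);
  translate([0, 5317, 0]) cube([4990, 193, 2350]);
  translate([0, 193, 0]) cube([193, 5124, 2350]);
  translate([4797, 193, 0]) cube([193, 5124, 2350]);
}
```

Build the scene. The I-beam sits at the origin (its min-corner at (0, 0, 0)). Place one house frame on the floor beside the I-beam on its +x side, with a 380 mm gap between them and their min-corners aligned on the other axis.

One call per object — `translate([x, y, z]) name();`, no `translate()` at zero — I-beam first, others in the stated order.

I_beam();
translate([1441, 0, 0]) house_frame();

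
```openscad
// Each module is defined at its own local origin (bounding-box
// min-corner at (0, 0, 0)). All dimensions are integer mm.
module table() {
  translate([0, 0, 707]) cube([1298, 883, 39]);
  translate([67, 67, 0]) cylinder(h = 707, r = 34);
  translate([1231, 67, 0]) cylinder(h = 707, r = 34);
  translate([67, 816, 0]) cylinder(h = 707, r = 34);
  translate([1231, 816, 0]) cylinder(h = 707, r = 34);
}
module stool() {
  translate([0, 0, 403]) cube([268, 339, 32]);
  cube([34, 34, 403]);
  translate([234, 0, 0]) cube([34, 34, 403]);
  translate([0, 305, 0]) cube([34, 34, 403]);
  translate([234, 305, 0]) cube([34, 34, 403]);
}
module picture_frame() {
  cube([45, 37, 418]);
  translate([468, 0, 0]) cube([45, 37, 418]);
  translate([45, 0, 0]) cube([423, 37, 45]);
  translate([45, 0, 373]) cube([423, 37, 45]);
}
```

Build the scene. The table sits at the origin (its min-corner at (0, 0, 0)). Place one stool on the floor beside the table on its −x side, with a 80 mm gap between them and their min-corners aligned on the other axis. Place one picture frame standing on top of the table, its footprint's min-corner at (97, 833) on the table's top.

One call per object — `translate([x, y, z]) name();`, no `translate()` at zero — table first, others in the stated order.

table();
translate([-348, 0, 0]) stool();
translate([97, 833, 746]) picture_frame();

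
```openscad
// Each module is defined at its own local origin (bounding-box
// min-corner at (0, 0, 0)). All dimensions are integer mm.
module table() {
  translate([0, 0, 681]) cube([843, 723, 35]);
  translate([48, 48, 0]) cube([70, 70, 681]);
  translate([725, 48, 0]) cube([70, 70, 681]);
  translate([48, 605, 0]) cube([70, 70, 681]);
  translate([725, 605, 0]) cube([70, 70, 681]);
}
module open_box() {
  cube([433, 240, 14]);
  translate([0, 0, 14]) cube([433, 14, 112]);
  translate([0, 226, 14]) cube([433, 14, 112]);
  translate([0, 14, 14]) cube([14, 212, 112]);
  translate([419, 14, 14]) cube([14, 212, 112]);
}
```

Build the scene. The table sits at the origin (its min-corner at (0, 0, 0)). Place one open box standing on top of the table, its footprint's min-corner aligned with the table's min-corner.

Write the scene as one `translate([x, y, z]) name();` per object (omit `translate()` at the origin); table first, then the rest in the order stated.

table();
translate([0, 0, 716]) open_box();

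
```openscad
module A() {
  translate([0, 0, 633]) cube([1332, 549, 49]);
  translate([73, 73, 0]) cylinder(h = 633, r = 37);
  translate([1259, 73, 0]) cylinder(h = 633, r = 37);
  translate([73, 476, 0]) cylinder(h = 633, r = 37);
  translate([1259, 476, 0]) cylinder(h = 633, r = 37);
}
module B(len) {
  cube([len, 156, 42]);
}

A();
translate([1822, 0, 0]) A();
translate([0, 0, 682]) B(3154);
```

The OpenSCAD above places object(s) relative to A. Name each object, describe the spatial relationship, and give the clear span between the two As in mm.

Second table starts at x = 1822; first ends at x = 1332; clear span = 1822 − 1332 = 490 mm.

A is a table. B is a beam. A beam spans the tops of two tables. The clear span between the two tables is 490 mm.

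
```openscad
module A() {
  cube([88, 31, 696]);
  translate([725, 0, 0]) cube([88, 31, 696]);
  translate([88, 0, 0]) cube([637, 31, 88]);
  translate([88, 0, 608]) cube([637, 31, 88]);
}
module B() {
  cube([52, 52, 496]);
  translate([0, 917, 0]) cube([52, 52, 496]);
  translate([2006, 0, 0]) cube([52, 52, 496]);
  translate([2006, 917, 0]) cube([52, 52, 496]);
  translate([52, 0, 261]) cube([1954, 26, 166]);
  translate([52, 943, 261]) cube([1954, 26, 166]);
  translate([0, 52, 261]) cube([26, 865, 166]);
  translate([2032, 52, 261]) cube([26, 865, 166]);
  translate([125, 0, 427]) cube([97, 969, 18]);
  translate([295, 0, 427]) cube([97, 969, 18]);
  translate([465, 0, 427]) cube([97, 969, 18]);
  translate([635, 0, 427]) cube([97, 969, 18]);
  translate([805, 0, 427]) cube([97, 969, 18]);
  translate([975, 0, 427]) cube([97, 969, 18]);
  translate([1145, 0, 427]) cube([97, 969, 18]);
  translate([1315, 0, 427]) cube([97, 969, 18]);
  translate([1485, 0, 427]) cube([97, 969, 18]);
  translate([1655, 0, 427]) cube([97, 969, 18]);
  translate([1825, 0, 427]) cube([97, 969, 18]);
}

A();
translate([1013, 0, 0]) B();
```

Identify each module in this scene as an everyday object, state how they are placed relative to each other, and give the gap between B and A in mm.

A is a picture frame. B is a bed frame. The bed frame is on the floor beside the picture frame on its +x side. The gap between the bed frame and the picture frame is 200 mm.

The bed frame's nearest face is 200 mm from the picture frame's +x face.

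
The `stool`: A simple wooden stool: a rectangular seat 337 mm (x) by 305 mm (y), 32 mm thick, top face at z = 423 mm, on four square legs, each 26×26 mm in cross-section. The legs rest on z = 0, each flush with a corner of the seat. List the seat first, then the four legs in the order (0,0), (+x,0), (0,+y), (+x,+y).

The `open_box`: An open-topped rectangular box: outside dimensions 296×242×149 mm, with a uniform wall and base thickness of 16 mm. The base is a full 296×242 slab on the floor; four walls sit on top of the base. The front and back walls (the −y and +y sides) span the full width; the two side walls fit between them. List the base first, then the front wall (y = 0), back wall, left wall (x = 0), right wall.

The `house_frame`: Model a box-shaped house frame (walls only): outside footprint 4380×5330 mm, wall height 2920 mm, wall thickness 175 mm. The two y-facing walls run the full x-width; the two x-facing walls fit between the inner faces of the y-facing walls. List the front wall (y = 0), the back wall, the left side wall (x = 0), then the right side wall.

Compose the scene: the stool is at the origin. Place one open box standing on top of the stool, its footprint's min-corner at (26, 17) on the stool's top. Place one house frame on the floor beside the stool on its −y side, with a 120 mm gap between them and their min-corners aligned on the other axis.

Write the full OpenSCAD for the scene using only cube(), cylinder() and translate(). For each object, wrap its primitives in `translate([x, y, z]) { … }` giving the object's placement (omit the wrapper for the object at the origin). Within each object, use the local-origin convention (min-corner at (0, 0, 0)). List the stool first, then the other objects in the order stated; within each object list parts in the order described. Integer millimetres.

translate([0, 0, 391]) cube([337, 305, 32]);
cube([26, 26, 391]);
translate([311, 0, 0]) cube([26, 26, 391]);
translate([0, 279, 0]) cube([26, 26, 391]);
translate([311, 279, 0]) cube([26, 26, 391]);
translate([26, 17, 423]) {
  cube([296, 242, 16]);
  translate([0, 0, 16]) cube([296, 16, 133]);
  translate([0, 226, 16]) cube([296, 16, 133]);
  translate([0, 16, 16]) cube([16, 210, 133]);
  translate([280, 16, 16]) cube([16, 210, 133]);
}
translate([0, -5450, 0]) {
  cube([4380, 175, 2920]);
  translate([0, 5155, 0]) cube([4380, 175, 2920]);
  translate([0, 175, 0]) cube([175, 4980, 2920]);
  translate([4205, 175, 0]) cube([175, 4980, 2920]);
}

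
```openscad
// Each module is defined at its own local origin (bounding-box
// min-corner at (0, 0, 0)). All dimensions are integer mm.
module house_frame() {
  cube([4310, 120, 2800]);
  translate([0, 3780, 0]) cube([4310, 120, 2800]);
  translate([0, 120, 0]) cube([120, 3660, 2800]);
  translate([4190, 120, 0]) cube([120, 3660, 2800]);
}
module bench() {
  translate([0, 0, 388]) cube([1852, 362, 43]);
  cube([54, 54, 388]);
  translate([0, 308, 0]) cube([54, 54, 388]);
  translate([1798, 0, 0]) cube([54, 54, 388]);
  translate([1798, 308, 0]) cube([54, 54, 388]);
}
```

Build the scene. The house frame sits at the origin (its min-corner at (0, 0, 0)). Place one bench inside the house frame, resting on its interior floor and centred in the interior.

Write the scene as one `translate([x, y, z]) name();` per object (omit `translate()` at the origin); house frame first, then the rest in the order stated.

house_frame();
translate([1229, 1769, 0]) bench();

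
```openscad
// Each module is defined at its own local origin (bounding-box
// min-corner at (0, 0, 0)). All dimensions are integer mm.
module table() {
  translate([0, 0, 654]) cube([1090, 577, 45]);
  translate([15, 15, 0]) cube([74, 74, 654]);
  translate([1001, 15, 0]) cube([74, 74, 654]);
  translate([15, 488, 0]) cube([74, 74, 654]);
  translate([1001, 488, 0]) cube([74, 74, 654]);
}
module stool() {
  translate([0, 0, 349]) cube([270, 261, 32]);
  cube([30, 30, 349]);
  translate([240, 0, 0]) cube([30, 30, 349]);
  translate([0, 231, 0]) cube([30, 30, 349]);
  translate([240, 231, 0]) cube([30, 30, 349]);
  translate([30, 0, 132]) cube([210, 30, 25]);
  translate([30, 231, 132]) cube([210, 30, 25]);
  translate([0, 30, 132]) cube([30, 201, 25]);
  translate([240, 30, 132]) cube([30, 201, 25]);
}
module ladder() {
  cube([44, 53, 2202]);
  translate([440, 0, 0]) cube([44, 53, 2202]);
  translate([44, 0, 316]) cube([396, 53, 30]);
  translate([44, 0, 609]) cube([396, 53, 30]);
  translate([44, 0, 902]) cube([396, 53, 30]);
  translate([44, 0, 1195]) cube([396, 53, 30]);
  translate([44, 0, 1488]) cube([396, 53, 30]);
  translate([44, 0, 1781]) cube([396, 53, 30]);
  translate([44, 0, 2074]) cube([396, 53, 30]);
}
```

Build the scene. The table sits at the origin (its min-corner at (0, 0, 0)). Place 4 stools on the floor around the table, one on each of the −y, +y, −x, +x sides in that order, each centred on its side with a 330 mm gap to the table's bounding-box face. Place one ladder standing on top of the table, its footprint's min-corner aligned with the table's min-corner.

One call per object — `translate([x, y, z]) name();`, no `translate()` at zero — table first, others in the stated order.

table();
translate([410, -591, 0]) stool();
translate([410, 907, 0]) stool();
translate([-600, 158, 0]) stool();
translate([1420, 158, 0]) stool();
translate([0, 0, 699]) ladder();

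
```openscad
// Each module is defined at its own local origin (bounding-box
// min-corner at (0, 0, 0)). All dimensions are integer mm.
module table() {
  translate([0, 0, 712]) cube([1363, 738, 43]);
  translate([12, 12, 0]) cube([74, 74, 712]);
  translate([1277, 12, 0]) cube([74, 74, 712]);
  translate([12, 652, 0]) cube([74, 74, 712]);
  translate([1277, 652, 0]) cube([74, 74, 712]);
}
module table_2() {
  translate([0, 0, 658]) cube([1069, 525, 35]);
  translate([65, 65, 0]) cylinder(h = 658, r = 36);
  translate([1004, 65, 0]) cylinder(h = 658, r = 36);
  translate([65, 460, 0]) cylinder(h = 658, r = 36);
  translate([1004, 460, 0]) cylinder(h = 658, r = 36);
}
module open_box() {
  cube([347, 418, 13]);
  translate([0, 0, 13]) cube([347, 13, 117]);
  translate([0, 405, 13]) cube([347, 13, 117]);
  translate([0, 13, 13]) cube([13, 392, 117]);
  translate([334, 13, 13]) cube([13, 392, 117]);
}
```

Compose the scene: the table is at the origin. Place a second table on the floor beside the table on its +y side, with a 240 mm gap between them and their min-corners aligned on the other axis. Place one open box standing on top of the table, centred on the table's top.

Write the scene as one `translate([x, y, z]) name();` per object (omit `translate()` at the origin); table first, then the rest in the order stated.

table();
translate([0, 978, 0]) table_2();
translate([508, 160, 755]) open_box();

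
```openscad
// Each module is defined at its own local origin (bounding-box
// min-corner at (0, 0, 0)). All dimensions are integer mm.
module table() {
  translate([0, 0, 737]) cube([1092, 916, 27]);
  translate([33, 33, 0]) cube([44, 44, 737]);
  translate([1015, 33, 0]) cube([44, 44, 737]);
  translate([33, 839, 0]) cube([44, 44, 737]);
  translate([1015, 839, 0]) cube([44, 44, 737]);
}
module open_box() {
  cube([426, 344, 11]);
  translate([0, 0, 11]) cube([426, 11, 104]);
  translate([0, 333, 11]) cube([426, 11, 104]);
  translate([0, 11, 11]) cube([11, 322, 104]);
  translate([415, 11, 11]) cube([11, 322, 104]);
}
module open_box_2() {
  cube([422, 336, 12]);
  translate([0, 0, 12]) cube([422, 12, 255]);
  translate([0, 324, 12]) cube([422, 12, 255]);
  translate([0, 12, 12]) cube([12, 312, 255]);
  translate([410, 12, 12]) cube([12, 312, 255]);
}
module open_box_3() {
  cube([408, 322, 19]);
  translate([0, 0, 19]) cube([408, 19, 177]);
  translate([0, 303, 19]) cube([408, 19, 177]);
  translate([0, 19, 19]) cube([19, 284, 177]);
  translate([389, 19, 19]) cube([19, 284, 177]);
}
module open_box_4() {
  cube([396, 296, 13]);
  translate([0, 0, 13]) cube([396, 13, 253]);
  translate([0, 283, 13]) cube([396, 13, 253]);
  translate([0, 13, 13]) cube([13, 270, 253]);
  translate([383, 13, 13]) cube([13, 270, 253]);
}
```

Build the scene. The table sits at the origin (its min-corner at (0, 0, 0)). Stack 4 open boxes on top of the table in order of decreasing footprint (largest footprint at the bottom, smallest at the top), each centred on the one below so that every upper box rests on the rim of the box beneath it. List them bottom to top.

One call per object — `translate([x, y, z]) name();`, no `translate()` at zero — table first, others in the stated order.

table();
translate([333, 286, 764]) open_box();
translate([335, 290, 879]) open_box_2();
translate([342, 297, 1146]) open_box_3();
translate([348, 310, 1342]) open_box_4();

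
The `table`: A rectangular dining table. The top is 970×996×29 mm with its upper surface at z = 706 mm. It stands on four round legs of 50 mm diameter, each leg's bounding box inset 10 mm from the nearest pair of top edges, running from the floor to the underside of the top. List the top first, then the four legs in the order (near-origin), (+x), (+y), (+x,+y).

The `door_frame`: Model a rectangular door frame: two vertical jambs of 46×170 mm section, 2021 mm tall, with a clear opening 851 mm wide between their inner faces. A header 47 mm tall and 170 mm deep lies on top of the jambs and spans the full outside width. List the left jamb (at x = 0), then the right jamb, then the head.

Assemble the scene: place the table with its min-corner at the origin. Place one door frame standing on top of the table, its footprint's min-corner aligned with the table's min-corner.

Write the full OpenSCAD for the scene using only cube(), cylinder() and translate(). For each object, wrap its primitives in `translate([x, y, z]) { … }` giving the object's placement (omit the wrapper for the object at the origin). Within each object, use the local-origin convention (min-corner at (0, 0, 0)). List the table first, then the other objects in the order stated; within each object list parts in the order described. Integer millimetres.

translate([0, 0, 677]) cube([970, 996, 29]);
translate([35, 35, 0]) cylinder(h = 677, r = 25);
translate([935, 35, 0]) cylinder(h = 677, r = 25);
translate([35, 961, 0]) cylinder(h = 677, r = 25);
translate([935, 961, 0]) cylinder(h = 677, r = 25);
translate([0, 0, 706]) {
  cube([46, 170, 2021]);
  translate([897, 0, 0]) cube([46, 170, 2021]);
  translate([0, 0, 2021]) cube([943, 170, 47]);
}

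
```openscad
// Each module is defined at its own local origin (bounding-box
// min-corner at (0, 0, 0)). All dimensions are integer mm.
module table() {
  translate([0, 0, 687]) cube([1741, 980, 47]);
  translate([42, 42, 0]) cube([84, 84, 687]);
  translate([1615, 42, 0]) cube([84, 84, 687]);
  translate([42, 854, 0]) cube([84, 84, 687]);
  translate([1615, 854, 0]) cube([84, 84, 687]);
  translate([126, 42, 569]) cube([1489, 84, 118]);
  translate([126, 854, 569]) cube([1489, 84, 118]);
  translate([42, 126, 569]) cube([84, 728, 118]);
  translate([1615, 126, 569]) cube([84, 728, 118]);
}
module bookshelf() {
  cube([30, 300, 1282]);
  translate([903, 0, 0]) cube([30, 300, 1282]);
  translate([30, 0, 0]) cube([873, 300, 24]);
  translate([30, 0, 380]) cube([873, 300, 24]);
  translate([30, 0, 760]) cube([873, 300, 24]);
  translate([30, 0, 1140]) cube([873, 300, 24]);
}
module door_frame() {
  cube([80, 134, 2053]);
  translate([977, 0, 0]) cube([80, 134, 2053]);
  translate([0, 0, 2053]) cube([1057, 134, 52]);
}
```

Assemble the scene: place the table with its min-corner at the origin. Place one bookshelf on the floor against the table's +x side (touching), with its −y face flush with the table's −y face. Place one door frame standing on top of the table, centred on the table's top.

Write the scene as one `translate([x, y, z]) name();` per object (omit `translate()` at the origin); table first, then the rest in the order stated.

table();
translate([1741, 0, 0]) bookshelf();
translate([342, 423, 734]) door_frame();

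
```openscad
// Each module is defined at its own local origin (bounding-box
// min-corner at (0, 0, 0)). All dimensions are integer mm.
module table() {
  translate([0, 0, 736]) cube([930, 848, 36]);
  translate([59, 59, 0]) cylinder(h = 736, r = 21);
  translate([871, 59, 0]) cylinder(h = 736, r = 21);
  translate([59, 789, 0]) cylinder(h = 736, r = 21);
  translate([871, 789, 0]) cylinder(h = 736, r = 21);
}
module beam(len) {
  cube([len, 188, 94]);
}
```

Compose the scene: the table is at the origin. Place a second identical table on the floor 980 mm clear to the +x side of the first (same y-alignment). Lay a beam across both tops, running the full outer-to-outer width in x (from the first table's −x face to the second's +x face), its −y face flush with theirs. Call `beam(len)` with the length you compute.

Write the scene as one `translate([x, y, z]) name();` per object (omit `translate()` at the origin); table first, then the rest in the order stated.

table();
translate([1910, 0, 0]) table();
translate([0, 0, 772]) beam(2840);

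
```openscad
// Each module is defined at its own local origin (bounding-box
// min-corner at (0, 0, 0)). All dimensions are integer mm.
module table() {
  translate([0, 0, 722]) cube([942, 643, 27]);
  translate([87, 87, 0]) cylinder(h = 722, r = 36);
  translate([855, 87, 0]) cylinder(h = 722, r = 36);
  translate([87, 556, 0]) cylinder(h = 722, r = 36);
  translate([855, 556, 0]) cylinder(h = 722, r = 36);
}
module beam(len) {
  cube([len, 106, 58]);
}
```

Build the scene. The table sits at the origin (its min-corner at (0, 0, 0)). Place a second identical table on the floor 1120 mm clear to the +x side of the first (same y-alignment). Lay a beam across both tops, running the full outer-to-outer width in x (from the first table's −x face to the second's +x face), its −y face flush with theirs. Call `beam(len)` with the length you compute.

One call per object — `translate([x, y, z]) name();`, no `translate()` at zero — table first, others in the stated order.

table();
translate([2062, 0, 0]) table();
translate([0, 0, 749]) beam(3004);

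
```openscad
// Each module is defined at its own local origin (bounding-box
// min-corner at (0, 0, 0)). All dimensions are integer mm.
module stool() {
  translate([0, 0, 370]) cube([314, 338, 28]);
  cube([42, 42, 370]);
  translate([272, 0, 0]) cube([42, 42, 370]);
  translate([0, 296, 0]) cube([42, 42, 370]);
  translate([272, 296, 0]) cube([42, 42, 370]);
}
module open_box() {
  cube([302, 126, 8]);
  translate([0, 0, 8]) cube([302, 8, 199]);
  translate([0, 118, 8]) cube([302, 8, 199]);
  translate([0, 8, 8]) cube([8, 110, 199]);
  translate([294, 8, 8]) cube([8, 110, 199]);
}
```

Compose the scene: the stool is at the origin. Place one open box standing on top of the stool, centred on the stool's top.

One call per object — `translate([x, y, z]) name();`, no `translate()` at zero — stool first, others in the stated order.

stool();
translate([6, 106, 398]) open_box();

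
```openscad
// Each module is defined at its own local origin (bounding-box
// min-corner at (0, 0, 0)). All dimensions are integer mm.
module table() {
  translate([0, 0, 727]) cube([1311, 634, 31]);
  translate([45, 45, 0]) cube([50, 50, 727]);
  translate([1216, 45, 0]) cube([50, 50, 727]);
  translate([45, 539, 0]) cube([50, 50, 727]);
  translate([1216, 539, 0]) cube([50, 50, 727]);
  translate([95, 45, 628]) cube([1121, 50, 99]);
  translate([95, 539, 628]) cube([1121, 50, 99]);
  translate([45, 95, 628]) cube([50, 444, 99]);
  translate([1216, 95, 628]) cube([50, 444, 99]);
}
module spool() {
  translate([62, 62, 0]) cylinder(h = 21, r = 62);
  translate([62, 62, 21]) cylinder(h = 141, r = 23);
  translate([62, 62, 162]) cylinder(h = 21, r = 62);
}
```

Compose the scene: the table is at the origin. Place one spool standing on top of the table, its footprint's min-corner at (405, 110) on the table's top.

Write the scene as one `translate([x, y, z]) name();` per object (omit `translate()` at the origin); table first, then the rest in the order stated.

table();
translate([405, 110, 758]) spool();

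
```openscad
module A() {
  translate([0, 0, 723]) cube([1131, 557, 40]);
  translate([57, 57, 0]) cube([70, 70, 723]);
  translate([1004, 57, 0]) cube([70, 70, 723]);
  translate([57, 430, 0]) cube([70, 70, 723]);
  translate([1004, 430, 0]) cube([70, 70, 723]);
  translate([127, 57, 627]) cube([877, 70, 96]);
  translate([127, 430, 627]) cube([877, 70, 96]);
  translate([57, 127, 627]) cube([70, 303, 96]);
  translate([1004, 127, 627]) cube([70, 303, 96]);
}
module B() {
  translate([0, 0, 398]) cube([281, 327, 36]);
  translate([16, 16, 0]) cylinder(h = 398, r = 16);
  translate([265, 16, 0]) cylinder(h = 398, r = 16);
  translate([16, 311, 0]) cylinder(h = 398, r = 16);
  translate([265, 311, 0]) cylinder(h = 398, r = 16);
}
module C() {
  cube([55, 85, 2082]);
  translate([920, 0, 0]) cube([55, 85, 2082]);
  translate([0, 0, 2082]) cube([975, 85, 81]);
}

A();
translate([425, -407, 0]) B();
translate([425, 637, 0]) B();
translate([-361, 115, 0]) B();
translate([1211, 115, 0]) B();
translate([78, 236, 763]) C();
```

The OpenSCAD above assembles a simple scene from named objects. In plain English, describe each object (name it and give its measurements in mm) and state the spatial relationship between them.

A is a table with a 1131×557 mm rectangular top, 40 mm thick, top surface at z = 763 mm, supported by four 70×70 mm square legs, each inset 57 mm from the nearest pair of top edges, running from the floor. Four apron rails, 70 mm thick and 96 mm tall, run between adjacent legs with their top edges flush with the underside of the top and their outer faces flush with the legs' outer faces.

B is a four-legged stool. The seat is 281×327 mm, 36 mm thick, top at z = 434 mm. It stands on four round legs, each 32 mm in diameter, from z = 0 to the seat underside, each leg's axis is inset half a diameter from the nearest pair of seat edges (so the leg's bounding box is flush with the corner).

C is a door frame. The clear opening is 865 mm wide and 2082 mm high. Two 55 mm wide jambs, 85 mm deep, stand either side of the opening from the floor to the top of the opening. A 81 mm thick head sits across the top of both jambs, spanning the full outside width of the frame.

Four stools sit around the table at the −y, +y, −x, +x sides. The door frame is on top of the table, centred.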